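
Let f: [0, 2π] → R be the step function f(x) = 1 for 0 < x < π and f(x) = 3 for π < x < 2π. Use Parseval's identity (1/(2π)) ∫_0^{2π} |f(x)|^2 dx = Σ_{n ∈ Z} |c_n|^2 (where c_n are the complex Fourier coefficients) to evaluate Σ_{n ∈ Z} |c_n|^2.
Σ |c_n|^2 = 5

Parseval equates the L^2 energy of f (normalised by 1/(2π)) with the ℓ^2 sum of its Fourier coefficients: (1/(2π)) ∫_0^{2π} |f|^2 = Σ |c_n|^2.
Compute the left side: (1/(2π)) [∫_0^π 1^2 dx + ∫_π^{2π} 3^2 dx] = (1/(2π)) · (1π + 9π) = (1 + 9)/2 = 5.
So Σ_{n ∈ Z} |c_n|^2 = 5.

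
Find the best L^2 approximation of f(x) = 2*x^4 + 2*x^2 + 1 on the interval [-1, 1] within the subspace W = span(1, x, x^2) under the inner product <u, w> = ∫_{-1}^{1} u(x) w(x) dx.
g(x) = 26*x^2/7 + 29/35

The best approximation g ∈ W is the orthogonal projection of f onto W. Writing g = a_0 + a_1 x + a_2 x^2, the coefficients solve the normal equations G · a = b where
  G_{ij} = <φ_i, φ_j> and b_i = <f, φ_i>, with φ_0 = 1, φ_1 = x, φ_2 = x^2.
G =
  [2, 0, 2/3]
  [0, 2/3, 0]
  [2/3, 0, 2/5],
b = (62/15, 0, 214/105).
Solving gives a_0 = 29/35, a_1 = 0, a_2 = 26/7, so
  g(x) = 26*x^2/7 + 29/35.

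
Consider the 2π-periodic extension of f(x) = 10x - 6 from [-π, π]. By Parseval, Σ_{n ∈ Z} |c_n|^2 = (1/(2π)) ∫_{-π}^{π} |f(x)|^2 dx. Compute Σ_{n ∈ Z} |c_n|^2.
Σ |c_n|^2 = 100π^2/3 + 36

Expand and integrate term by term over [-π, π]:
  ∫ (10x)^2 dx = 100·(2π^3/3); ∫ 2·10·(-6)·x dx = 0 (odd integrand); ∫ (-6)^2 dx = 36·2π.
So (1/(2π)) ∫_{-π}^{π} (10x - 6)^2 dx = 100π^2/3 + 36 = 100π^2/3 + 36.
Parseval ⇒ Σ |c_n|^2 = 100π^2/3 + 36.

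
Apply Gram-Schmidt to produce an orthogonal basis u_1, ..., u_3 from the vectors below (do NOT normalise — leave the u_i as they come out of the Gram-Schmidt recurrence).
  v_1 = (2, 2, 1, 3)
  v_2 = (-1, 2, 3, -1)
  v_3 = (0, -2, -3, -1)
Orthogonal basis:
  u_1 = (2, 2, 1, 3)
  u_2 = (-11/9, 16/9, 26/9, -4/3)
  u_3 = (4/19, 8/19, -6/19, -6/19)

Apply the Gram-Schmidt recurrence
  u_1 = v_1
  u_i = v_i − Σ_{j<i} ((v_i · u_j) / (u_j · u_j)) · u_j.

Step by step this gives:
  u_1 = (2, 2, 1, 3)
  u_2 = (-11/9, 16/9, 26/9, -4/3)
  u_3 = (4/19, 8/19, -6/19, -6/19)

Orthogonality check:
  u_2 · u_1 = 0 (should be 0)
  u_3 · u_1 = 0 (should be 0)
  u_3 · u_2 = 0 (should be 0)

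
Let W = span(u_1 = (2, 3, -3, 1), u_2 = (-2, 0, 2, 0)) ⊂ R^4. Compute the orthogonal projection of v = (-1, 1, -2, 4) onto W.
proj_W(v) = (2/21, 17/7, -19/21, 17/21)

Set up U = [u_1 | ... | u_2] ∈ R^(4×2). The projector onto W = col(U) is P = U (U^T U)^(-1) U^T.
Compute U^T U =
  [23, -10]
  [-10, 8],
and U^T v = (11, -2).
Solve U^T U · c = U^T v for the coefficients: c = (17/21, 16/21). The projection is proj_W(v) = U c.
Check: (v - proj_W(v)) · u_1 = 0  (should be 0).
Check: (v - proj_W(v)) · u_2 = 0  (should be 0).
Result: proj_W(v) = (2/21, 17/7, -19/21, 17/21).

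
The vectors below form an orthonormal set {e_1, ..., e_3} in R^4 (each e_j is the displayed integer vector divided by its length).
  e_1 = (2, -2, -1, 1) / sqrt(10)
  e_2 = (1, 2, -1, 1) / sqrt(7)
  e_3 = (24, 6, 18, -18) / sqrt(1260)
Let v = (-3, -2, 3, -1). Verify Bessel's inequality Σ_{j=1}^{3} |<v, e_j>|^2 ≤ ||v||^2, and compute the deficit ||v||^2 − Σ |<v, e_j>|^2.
Σ |<v, e_j>|^2 = 21; ||v||^2 = 23; deficit = 2

Write each e_j = u_j / sqrt(<u_j, u_j>) where u_j is the displayed integer vector. Then <v, e_j> = <v, u_j> / sqrt(<u_j, u_j>), so |<v, e_j>|^2 = <v, u_j>^2 / <u_j, u_j>.
Coefficients: <v, e_1> = -6/sqrt(10), <v, e_2> = -11/sqrt(7), <v, e_3> = -12/sqrt(1260).
Square and sum: Σ |<v, e_j>|^2 = 21.
Compute ||v||^2 = v·v = 23.
Deficit = 23 − 21 = 2 ≥ 0, confirming Bessel's inequality. (The deficit equals ||v − Σ <v,e_j> e_j||^2, the squared distance from v to span{e_j}.)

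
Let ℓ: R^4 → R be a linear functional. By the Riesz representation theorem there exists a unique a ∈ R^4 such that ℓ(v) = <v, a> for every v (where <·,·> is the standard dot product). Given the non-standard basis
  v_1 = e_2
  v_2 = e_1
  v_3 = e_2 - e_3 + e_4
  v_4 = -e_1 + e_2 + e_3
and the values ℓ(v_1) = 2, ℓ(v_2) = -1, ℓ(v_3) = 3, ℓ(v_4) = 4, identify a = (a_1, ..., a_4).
a = (-1, 2, 1, 2)

Write a = (a_1, ..., a_4) in the standard basis. For each basis vector v_i, ℓ(v_i) = <v_i, a> is a linear equation in the a_j's. Collect the n equations into a matrix system V a = ℓ, where row i of V is v_i (expressed in the standard basis). Since V is invertible (lower-triangular with 1s on the diagonal, up to permutation), solve by back-substitution:
  V =
[[0, 1, 0, 0],
 [1, 0, 0, 0],
 [0, 1, -1, 1],
 [-1, 1, 1, 0]]
  V a = (2, -1, 3, 4)
Solving gives a = (-1, 2, 1, 2).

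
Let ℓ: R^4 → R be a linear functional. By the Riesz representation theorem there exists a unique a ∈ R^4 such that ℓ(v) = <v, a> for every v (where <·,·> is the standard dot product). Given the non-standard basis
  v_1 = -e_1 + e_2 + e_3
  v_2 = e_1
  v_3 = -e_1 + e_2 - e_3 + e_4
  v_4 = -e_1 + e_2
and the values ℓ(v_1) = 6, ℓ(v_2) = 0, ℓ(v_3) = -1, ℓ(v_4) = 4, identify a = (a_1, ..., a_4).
a = (0, 4, 2, -3)

Write a = (a_1, ..., a_4) in the standard basis. For each basis vector v_i, ℓ(v_i) = <v_i, a> is a linear equation in the a_j's. Collect the n equations into a matrix system V a = ℓ, where row i of V is v_i (expressed in the standard basis). Since V is invertible (lower-triangular with 1s on the diagonal, up to permutation), solve by back-substitution:
  V =
[[-1, 1, 1, 0],
 [1, 0, 0, 0],
 [-1, 1, -1, 1],
 [-1, 1, 0, 0]]
  V a = (6, 0, -1, 4)
Solving gives a = (0, 4, 2, -3).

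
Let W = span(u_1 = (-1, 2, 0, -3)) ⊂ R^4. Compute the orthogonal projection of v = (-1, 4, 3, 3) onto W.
proj_W(v) = (0, 0, 0, 0)

Set up U = [u_1 | ... | u_1] ∈ R^(4×1). The projector onto W = col(U) is P = U (U^T U)^(-1) U^T.
Compute U^T U =
  [14],
and U^T v = (0).
Solve U^T U · c = U^T v for the coefficients: c = (0). The projection is proj_W(v) = U c.
Check: (v - proj_W(v)) · u_1 = 0  (should be 0).
Result: proj_W(v) = (0, 0, 0, 0).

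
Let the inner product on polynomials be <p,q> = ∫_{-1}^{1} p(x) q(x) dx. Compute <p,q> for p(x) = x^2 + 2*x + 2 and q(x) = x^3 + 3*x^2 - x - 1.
<p,q> = 0

Expand the product: p(x)·q(x) = x^5 + 5*x^4 + 7*x^3 + 3*x^2 - 4*x - 2.
∫_{-1}^{1} of each monomial x^k gives [2/(k+1) if k even, 0 if k odd]. Integrating term-by-term (or equivalently evaluating the antiderivative F(x) = x^6/6 + x^5 + 7*x^4/4 + x^3 - 2*x^2 - 2*x at the endpoints):
  F(1) − F(−1) = -1/12 − (-1/12) = 0.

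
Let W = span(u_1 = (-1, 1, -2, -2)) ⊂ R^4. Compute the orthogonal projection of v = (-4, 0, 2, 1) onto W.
proj_W(v) = (1/5, -1/5, 2/5, 2/5)

Set up U = [u_1 | ... | u_1] ∈ R^(4×1). The projector onto W = col(U) is P = U (U^T U)^(-1) U^T.
Compute U^T U =
  [10],
and U^T v = (-2).
Solve U^T U · c = U^T v for the coefficients: c = (-1/5). The projection is proj_W(v) = U c.
Check: (v - proj_W(v)) · u_1 = 0  (should be 0).
Result: proj_W(v) = (1/5, -1/5, 2/5, 2/5).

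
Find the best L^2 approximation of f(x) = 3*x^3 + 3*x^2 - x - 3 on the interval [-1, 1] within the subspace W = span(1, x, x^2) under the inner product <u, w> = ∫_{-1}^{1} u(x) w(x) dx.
g(x) = 3*x^2 + 4*x/5 - 3

The best approximation g ∈ W is the orthogonal projection of f onto W. Writing g = a_0 + a_1 x + a_2 x^2, the coefficients solve the normal equations G · a = b where
  G_{ij} = <φ_i, φ_j> and b_i = <f, φ_i>, with φ_0 = 1, φ_1 = x, φ_2 = x^2.
G =
  [2, 0, 2/3]
  [0, 2/3, 0]
  [2/3, 0, 2/5],
b = (-4, 8/15, -4/5).
Solving gives a_0 = -3, a_1 = 4/5, a_2 = 3, so
  g(x) = 3*x^2 + 4*x/5 - 3.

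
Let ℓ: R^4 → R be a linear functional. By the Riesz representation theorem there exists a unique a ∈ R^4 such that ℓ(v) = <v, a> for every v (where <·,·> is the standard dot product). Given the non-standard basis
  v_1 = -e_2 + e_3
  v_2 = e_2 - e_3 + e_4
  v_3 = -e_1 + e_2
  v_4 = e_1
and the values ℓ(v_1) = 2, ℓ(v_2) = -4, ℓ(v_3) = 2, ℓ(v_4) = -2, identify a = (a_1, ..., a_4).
a = (-2, 0, 2, -2)

Write a = (a_1, ..., a_4) in the standard basis. For each basis vector v_i, ℓ(v_i) = <v_i, a> is a linear equation in the a_j's. Collect the n equations into a matrix system V a = ℓ, where row i of V is v_i (expressed in the standard basis). Since V is invertible (lower-triangular with 1s on the diagonal, up to permutation), solve by back-substitution:
  V =
[[0, -1, 1, 0],
 [0, 1, -1, 1],
 [-1, 1, 0, 0],
 [1, 0, 0, 0]]
  V a = (2, -4, 2, -2)
Solving gives a = (-2, 0, 2, -2).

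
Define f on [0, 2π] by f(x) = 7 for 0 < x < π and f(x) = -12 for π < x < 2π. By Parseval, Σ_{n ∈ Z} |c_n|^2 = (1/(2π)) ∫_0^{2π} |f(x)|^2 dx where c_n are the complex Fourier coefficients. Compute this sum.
Σ |c_n|^2 = 193/2

Parseval equates the L^2 energy of f (normalised by 1/(2π)) with the ℓ^2 sum of its Fourier coefficients: (1/(2π)) ∫_0^{2π} |f|^2 = Σ |c_n|^2.
Compute the left side: (1/(2π)) [∫_0^π 7^2 dx + ∫_π^{2π} (-12)^2 dx] = (1/(2π)) · (49π + 144π) = (49 + 144)/2 = 193/2.
So Σ_{n ∈ Z} |c_n|^2 = 193/2.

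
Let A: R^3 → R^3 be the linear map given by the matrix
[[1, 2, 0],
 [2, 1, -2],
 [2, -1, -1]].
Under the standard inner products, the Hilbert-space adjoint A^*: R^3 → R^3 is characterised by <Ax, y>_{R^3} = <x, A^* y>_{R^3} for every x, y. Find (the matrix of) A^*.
A^* = A^T =
[[1, 2, 2],
 [2, 1, -1],
 [0, -2, -1]]

For real matrices with standard dot products, the defining identity <Ax, y> = <x, A^* y> gives (Ax)^T y = x^T (A^*) y, i.e. x^T A^T y = x^T (A^*) y. Since this holds for all x, y, we must have A^* = A^T. Therefore
A^* =
[[1, 2, 2],
 [2, 1, -1],
 [0, -2, -1]].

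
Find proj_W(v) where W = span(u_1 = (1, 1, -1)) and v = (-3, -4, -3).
proj_W(v) = (-4/3, -4/3, 4/3)

Set up U = [u_1 | ... | u_1] ∈ R^(3×1). The projector onto W = col(U) is P = U (U^T U)^(-1) U^T.
Compute U^T U =
  [3],
and U^T v = (-4).
Solve U^T U · c = U^T v for the coefficients: c = (-4/3). The projection is proj_W(v) = U c.
Check: (v - proj_W(v)) · u_1 = 0  (should be 0).
Result: proj_W(v) = (-4/3, -4/3, 4/3).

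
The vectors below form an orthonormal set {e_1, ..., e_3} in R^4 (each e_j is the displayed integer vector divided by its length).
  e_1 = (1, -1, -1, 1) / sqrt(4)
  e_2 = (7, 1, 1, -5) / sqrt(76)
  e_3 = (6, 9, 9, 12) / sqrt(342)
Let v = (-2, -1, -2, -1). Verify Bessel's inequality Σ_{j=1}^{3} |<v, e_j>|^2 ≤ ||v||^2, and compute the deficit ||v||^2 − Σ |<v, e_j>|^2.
Σ |<v, e_j>|^2 = 19/2; ||v||^2 = 10; deficit = 1/2

Write each e_j = u_j / sqrt(<u_j, u_j>) where u_j is the displayed integer vector. Then <v, e_j> = <v, u_j> / sqrt(<u_j, u_j>), so |<v, e_j>|^2 = <v, u_j>^2 / <u_j, u_j>.
Coefficients: <v, e_1> = 0/sqrt(4), <v, e_2> = -12/sqrt(76), <v, e_3> = -51/sqrt(342).
Square and sum: Σ |<v, e_j>|^2 = 19/2.
Compute ||v||^2 = v·v = 10.
Deficit = 10 − 19/2 = 1/2 ≥ 0, confirming Bessel's inequality. (The deficit equals ||v − Σ <v,e_j> e_j||^2, the squared distance from v to span{e_j}.)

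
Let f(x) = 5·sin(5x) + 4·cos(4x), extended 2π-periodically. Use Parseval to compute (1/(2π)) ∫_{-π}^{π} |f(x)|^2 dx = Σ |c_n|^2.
Σ |c_n|^2 = 41/2

Expand |f|^2 and use orthogonality of {sin(nx), cos(mx)} on [-π, π]:
  ∫_{-π}^{π} sin(nx)^2 dx = π, ∫ cos(mx)^2 dx = π, and cross terms integrate to 0.
So ∫_{-π}^{π} f(x)^2 dx = 5^2 · π + 4^2 · π = (25 + 16)π.
Divide by 2π: (25 + 16)/2 = 41/2.
By Parseval, this equals Σ |c_n|^2.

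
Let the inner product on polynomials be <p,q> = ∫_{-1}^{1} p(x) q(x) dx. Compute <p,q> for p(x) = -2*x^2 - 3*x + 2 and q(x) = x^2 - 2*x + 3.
<p,q> = 188/15

Expand the product: p(x)·q(x) = -2*x^4 + x^3 + 2*x^2 - 13*x + 6.
∫_{-1}^{1} of each monomial x^k gives [2/(k+1) if k even, 0 if k odd]. Integrating term-by-term (or equivalently evaluating the antiderivative F(x) = -2*x^5/5 + x^4/4 + 2*x^3/3 - 13*x^2/2 + 6*x at the endpoints):
  F(1) − F(−1) = 1/60 − (-751/60) = 188/15.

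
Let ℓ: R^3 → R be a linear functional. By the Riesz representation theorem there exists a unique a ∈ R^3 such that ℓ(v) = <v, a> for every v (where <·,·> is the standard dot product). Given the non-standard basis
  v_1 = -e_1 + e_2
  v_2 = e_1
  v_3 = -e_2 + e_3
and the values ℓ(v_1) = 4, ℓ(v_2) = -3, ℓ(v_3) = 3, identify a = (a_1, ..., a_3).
a = (-3, 1, 4)

Write a = (a_1, ..., a_3) in the standard basis. For each basis vector v_i, ℓ(v_i) = <v_i, a> is a linear equation in the a_j's. Collect the n equations into a matrix system V a = ℓ, where row i of V is v_i (expressed in the standard basis). Since V is invertible (lower-triangular with 1s on the diagonal, up to permutation), solve by back-substitution:
  V =
[[-1, 1, 0],
 [1, 0, 0],
 [0, -1, 1]]
  V a = (4, -3, 3)
Solving gives a = (-3, 1, 4).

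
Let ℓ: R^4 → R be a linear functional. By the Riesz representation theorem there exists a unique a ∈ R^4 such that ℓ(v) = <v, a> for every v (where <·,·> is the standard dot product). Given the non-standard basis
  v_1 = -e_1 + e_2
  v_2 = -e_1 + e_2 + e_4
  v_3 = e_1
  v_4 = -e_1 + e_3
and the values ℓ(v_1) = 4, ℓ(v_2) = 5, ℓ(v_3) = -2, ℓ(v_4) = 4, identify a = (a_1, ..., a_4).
a = (-2, 2, 2, 1)

Write a = (a_1, ..., a_4) in the standard basis. For each basis vector v_i, ℓ(v_i) = <v_i, a> is a linear equation in the a_j's. Collect the n equations into a matrix system V a = ℓ, where row i of V is v_i (expressed in the standard basis). Since V is invertible (lower-triangular with 1s on the diagonal, up to permutation), solve by back-substitution:
  V =
[[-1, 1, 0, 0],
 [-1, 1, 0, 1],
 [1, 0, 0, 0],
 [-1, 0, 1, 0]]
  V a = (4, 5, -2, 4)
Solving gives a = (-2, 2, 2, 1).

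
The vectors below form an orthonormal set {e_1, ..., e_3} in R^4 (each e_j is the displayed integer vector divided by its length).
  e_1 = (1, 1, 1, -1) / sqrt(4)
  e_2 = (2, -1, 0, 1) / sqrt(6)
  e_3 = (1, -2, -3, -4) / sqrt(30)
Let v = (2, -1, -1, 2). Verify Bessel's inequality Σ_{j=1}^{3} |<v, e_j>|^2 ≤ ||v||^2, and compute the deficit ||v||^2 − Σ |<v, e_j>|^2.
Σ |<v, e_j>|^2 = 46/5; ||v||^2 = 10; deficit = 4/5

Write each e_j = u_j / sqrt(<u_j, u_j>) where u_j is the displayed integer vector. Then <v, e_j> = <v, u_j> / sqrt(<u_j, u_j>), so |<v, e_j>|^2 = <v, u_j>^2 / <u_j, u_j>.
Coefficients: <v, e_1> = -2/sqrt(4), <v, e_2> = 7/sqrt(6), <v, e_3> = -1/sqrt(30).
Square and sum: Σ |<v, e_j>|^2 = 46/5.
Compute ||v||^2 = v·v = 10.
Deficit = 10 − 46/5 = 4/5 ≥ 0, confirming Bessel's inequality. (The deficit equals ||v − Σ <v,e_j> e_j||^2, the squared distance from v to span{e_j}.)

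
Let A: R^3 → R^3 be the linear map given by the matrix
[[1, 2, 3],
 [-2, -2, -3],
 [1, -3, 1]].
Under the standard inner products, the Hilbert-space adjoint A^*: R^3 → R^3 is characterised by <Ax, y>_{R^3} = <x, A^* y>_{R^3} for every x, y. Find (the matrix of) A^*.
A^* = A^T =
[[1, -2, 1],
 [2, -2, -3],
 [3, -3, 1]]

For real matrices with standard dot products, the defining identity <Ax, y> = <x, A^* y> gives (Ax)^T y = x^T (A^*) y, i.e. x^T A^T y = x^T (A^*) y. Since this holds for all x, y, we must have A^* = A^T. Therefore
A^* =
[[1, -2, 1],
 [2, -2, -3],
 [3, -3, 1]].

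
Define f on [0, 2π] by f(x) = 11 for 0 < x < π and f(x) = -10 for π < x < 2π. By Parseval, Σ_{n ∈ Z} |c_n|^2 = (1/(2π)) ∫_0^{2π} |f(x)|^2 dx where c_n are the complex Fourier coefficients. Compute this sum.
Σ |c_n|^2 = 221/2

Parseval equates the L^2 energy of f (normalised by 1/(2π)) with the ℓ^2 sum of its Fourier coefficients: (1/(2π)) ∫_0^{2π} |f|^2 = Σ |c_n|^2.
Compute the left side: (1/(2π)) [∫_0^π 11^2 dx + ∫_π^{2π} (-10)^2 dx] = (1/(2π)) · (121π + 100π) = (121 + 100)/2 = 221/2.
So Σ_{n ∈ Z} |c_n|^2 = 221/2.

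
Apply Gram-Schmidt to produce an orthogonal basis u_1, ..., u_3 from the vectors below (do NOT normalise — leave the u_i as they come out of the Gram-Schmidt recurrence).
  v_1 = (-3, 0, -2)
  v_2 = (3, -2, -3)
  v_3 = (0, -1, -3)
Orthogonal basis:
  u_1 = (-3, 0, -2)
  u_2 = (30/13, -2, -45/13)
  u_3 = (12/277, 45/277, -18/277)

Apply the Gram-Schmidt recurrence
  u_1 = v_1
  u_i = v_i − Σ_{j<i} ((v_i · u_j) / (u_j · u_j)) · u_j.

Step by step this gives:
  u_1 = (-3, 0, -2)
  u_2 = (30/13, -2, -45/13)
  u_3 = (12/277, 45/277, -18/277)

Orthogonality check:
  u_2 · u_1 = 0 (should be 0)
  u_3 · u_1 = 0 (should be 0)
  u_3 · u_2 = 0 (should be 0)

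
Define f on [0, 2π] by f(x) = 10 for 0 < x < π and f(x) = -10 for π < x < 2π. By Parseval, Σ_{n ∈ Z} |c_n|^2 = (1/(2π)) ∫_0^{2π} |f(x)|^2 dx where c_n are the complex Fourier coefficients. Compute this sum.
Σ |c_n|^2 = 100

Parseval equates the L^2 energy of f (normalised by 1/(2π)) with the ℓ^2 sum of its Fourier coefficients: (1/(2π)) ∫_0^{2π} |f|^2 = Σ |c_n|^2.
Compute the left side: (1/(2π)) [∫_0^π 10^2 dx + ∫_π^{2π} (-10)^2 dx] = (1/(2π)) · (100π + 100π) = (100 + 100)/2 = 100.
So Σ_{n ∈ Z} |c_n|^2 = 100.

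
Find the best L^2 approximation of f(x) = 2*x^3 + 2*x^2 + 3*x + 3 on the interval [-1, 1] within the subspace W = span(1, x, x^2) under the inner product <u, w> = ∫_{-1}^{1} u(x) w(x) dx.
g(x) = 2*x^2 + 21*x/5 + 3

The best approximation g ∈ W is the orthogonal projection of f onto W. Writing g = a_0 + a_1 x + a_2 x^2, the coefficients solve the normal equations G · a = b where
  G_{ij} = <φ_i, φ_j> and b_i = <f, φ_i>, with φ_0 = 1, φ_1 = x, φ_2 = x^2.
G =
  [2, 0, 2/3]
  [0, 2/3, 0]
  [2/3, 0, 2/5],
b = (22/3, 14/5, 14/5).
Solving gives a_0 = 3, a_1 = 21/5, a_2 = 2, so
  g(x) = 2*x^2 + 21*x/5 + 3.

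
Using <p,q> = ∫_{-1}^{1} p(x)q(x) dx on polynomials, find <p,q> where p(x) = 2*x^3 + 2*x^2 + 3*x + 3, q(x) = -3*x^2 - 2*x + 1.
<p,q> = -20/3

Expand the product: p(x)·q(x) = -6*x^5 - 10*x^4 - 11*x^3 - 13*x^2 - 3*x + 3.
∫_{-1}^{1} of each monomial x^k gives [2/(k+1) if k even, 0 if k odd]. Integrating term-by-term (or equivalently evaluating the antiderivative F(x) = -x^6 - 2*x^5 - 11*x^4/4 - 13*x^3/3 - 3*x^2/2 + 3*x at the endpoints):
  F(1) − F(−1) = -103/12 − (-23/12) = -20/3.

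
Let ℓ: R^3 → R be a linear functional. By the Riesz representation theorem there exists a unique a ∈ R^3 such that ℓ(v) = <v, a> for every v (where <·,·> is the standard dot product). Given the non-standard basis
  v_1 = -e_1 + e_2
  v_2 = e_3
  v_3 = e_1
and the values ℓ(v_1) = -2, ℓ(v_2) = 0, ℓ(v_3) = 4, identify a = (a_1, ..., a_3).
a = (4, 2, 0)

Write a = (a_1, ..., a_3) in the standard basis. For each basis vector v_i, ℓ(v_i) = <v_i, a> is a linear equation in the a_j's. Collect the n equations into a matrix system V a = ℓ, where row i of V is v_i (expressed in the standard basis). Since V is invertible (lower-triangular with 1s on the diagonal, up to permutation), solve by back-substitution:
  V =
[[-1, 1, 0],
 [0, 0, 1],
 [1, 0, 0]]
  V a = (-2, 0, 4)
Solving gives a = (4, 2, 0).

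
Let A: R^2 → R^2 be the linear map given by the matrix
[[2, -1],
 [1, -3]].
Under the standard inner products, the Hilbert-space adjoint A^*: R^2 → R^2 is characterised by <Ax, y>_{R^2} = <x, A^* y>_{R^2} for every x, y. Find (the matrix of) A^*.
A^* = A^T =
[[2, 1],
 [-1, -3]]

For real matrices with standard dot products, the defining identity <Ax, y> = <x, A^* y> gives (Ax)^T y = x^T (A^*) y, i.e. x^T A^T y = x^T (A^*) y. Since this holds for all x, y, we must have A^* = A^T. Therefore
A^* =
[[2, 1],
 [-1, -3]].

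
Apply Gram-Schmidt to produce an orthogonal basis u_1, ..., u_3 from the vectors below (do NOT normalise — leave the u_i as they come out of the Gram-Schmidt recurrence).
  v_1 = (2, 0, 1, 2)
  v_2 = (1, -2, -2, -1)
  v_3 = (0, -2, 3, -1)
Orthogonal basis:
  u_1 = (2, 0, 1, 2)
  u_2 = (13/9, -2, -16/9, -5/9)
  u_3 = (-9/86, -93/43, 118/43, -109/86)

Apply the Gram-Schmidt recurrence
  u_1 = v_1
  u_i = v_i − Σ_{j<i} ((v_i · u_j) / (u_j · u_j)) · u_j.

Step by step this gives:
  u_1 = (2, 0, 1, 2)
  u_2 = (13/9, -2, -16/9, -5/9)
  u_3 = (-9/86, -93/43, 118/43, -109/86)

Orthogonality check:
  u_2 · u_1 = 0 (should be 0)
  u_3 · u_1 = 0 (should be 0)
  u_3 · u_2 = 0 (should be 0)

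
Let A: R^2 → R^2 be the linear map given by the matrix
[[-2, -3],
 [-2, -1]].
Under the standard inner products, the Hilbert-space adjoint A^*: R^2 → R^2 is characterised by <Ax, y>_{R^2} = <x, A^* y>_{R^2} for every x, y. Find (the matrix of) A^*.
A^* = A^T =
[[-2, -2],
 [-3, -1]]

For real matrices with standard dot products, the defining identity <Ax, y> = <x, A^* y> gives (Ax)^T y = x^T (A^*) y, i.e. x^T A^T y = x^T (A^*) y. Since this holds for all x, y, we must have A^* = A^T. Therefore
A^* =
[[-2, -2],
 [-3, -1]].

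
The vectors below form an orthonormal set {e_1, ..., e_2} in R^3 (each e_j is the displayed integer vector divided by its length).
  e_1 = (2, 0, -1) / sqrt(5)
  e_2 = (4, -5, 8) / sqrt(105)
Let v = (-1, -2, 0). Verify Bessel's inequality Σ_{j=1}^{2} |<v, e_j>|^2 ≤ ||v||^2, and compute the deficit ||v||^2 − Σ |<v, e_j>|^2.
Σ |<v, e_j>|^2 = 8/7; ||v||^2 = 5; deficit = 27/7

Write each e_j = u_j / sqrt(<u_j, u_j>) where u_j is the displayed integer vector. Then <v, e_j> = <v, u_j> / sqrt(<u_j, u_j>), so |<v, e_j>|^2 = <v, u_j>^2 / <u_j, u_j>.
Coefficients: <v, e_1> = -2/sqrt(5), <v, e_2> = 6/sqrt(105).
Square and sum: Σ |<v, e_j>|^2 = 8/7.
Compute ||v||^2 = v·v = 5.
Deficit = 5 − 8/7 = 27/7 ≥ 0, confirming Bessel's inequality. (The deficit equals ||v − Σ <v,e_j> e_j||^2, the squared distance from v to span{e_j}.)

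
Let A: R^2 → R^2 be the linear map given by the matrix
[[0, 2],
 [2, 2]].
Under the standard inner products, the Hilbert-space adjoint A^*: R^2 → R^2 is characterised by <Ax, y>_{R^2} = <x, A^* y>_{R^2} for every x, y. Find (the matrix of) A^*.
A^* = A^T =
[[0, 2],
 [2, 2]]

For real matrices with standard dot products, the defining identity <Ax, y> = <x, A^* y> gives (Ax)^T y = x^T (A^*) y, i.e. x^T A^T y = x^T (A^*) y. Since this holds for all x, y, we must have A^* = A^T. Therefore
A^* =
[[0, 2],
 [2, 2]].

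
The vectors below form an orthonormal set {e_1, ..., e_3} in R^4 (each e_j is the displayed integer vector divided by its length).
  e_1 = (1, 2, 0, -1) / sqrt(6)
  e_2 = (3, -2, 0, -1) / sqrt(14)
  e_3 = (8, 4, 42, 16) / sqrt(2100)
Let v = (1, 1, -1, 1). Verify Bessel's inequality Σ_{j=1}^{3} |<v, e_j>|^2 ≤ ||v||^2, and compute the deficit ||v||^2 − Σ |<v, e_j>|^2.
Σ |<v, e_j>|^2 = 19/25; ||v||^2 = 4; deficit = 81/25

Write each e_j = u_j / sqrt(<u_j, u_j>) where u_j is the displayed integer vector. Then <v, e_j> = <v, u_j> / sqrt(<u_j, u_j>), so |<v, e_j>|^2 = <v, u_j>^2 / <u_j, u_j>.
Coefficients: <v, e_1> = 2/sqrt(6), <v, e_2> = 0/sqrt(14), <v, e_3> = -14/sqrt(2100).
Square and sum: Σ |<v, e_j>|^2 = 19/25.
Compute ||v||^2 = v·v = 4.
Deficit = 4 − 19/25 = 81/25 ≥ 0, confirming Bessel's inequality. (The deficit equals ||v − Σ <v,e_j> e_j||^2, the squared distance from v to span{e_j}.)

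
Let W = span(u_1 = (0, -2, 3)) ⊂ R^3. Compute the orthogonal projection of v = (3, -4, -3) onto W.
proj_W(v) = (0, 2/13, -3/13)

Set up U = [u_1 | ... | u_1] ∈ R^(3×1). The projector onto W = col(U) is P = U (U^T U)^(-1) U^T.
Compute U^T U =
  [13],
and U^T v = (-1).
Solve U^T U · c = U^T v for the coefficients: c = (-1/13). The projection is proj_W(v) = U c.
Check: (v - proj_W(v)) · u_1 = 0  (should be 0).
Result: proj_W(v) = (0, 2/13, -3/13).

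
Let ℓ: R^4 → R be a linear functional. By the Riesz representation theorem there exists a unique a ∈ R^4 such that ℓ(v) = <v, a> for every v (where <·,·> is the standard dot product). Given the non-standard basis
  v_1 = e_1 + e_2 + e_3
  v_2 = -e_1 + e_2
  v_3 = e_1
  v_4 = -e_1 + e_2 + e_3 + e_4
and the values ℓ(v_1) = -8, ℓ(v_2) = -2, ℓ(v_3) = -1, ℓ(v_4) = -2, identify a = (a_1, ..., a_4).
a = (-1, -3, -4, 4)

Write a = (a_1, ..., a_4) in the standard basis. For each basis vector v_i, ℓ(v_i) = <v_i, a> is a linear equation in the a_j's. Collect the n equations into a matrix system V a = ℓ, where row i of V is v_i (expressed in the standard basis). Since V is invertible (lower-triangular with 1s on the diagonal, up to permutation), solve by back-substitution:
  V =
[[1, 1, 1, 0],
 [-1, 1, 0, 0],
 [1, 0, 0, 0],
 [-1, 1, 1, 1]]
  V a = (-8, -2, -1, -2)
Solving gives a = (-1, -3, -4, 4).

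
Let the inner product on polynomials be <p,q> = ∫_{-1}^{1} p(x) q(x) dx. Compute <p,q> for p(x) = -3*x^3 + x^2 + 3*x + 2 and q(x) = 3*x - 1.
<p,q> = -34/15

Expand the product: p(x)·q(x) = -9*x^4 + 6*x^3 + 8*x^2 + 3*x - 2.
∫_{-1}^{1} of each monomial x^k gives [2/(k+1) if k even, 0 if k odd]. Integrating term-by-term (or equivalently evaluating the antiderivative F(x) = -9*x^5/5 + 3*x^4/2 + 8*x^3/3 + 3*x^2/2 - 2*x at the endpoints):
  F(1) − F(−1) = 28/15 − (62/15) = -34/15.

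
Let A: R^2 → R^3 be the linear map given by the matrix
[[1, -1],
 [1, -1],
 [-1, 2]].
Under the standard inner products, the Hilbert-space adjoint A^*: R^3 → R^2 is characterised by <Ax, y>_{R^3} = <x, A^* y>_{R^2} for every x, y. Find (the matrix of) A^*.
A^* = A^T =
[[1, 1, -1],
 [-1, -1, 2]]

For real matrices with standard dot products, the defining identity <Ax, y> = <x, A^* y> gives (Ax)^T y = x^T (A^*) y, i.e. x^T A^T y = x^T (A^*) y. Since this holds for all x, y, we must have A^* = A^T. Therefore
A^* =
[[1, 1, -1],
 [-1, -1, 2]].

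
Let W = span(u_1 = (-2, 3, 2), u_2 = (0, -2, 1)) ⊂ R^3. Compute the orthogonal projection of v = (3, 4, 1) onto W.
proj_W(v) = (-8/23, 70/23, -21/23)

Set up U = [u_1 | ... | u_2] ∈ R^(3×2). The projector onto W = col(U) is P = U (U^T U)^(-1) U^T.
Compute U^T U =
  [17, -4]
  [-4, 5],
and U^T v = (8, -7).
Solve U^T U · c = U^T v for the coefficients: c = (4/23, -29/23). The projection is proj_W(v) = U c.
Check: (v - proj_W(v)) · u_1 = 0  (should be 0).
Check: (v - proj_W(v)) · u_2 = 0  (should be 0).
Result: proj_W(v) = (-8/23, 70/23, -21/23).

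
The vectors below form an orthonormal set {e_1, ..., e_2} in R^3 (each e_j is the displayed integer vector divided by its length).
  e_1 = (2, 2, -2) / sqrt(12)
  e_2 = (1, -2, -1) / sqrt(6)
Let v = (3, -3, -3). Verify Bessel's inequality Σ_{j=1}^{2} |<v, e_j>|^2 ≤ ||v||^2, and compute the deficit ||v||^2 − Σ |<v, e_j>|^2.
Σ |<v, e_j>|^2 = 27; ||v||^2 = 27; deficit = 0

Write each e_j = u_j / sqrt(<u_j, u_j>) where u_j is the displayed integer vector. Then <v, e_j> = <v, u_j> / sqrt(<u_j, u_j>), so |<v, e_j>|^2 = <v, u_j>^2 / <u_j, u_j>.
Coefficients: <v, e_1> = 6/sqrt(12), <v, e_2> = 12/sqrt(6).
Square and sum: Σ |<v, e_j>|^2 = 27.
Compute ||v||^2 = v·v = 27.
Deficit = 27 − 27 = 0 ≥ 0, confirming Bessel's inequality. (The deficit equals ||v − Σ <v,e_j> e_j||^2, the squared distance from v to span{e_j}.)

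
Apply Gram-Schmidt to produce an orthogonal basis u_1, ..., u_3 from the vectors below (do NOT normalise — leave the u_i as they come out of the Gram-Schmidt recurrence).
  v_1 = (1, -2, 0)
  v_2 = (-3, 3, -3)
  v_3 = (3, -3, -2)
Orthogonal basis:
  u_1 = (1, -2, 0)
  u_2 = (-6/5, -3/5, -3)
  u_3 = (5/3, 5/6, -5/6)

Apply the Gram-Schmidt recurrence
  u_1 = v_1
  u_i = v_i − Σ_{j<i} ((v_i · u_j) / (u_j · u_j)) · u_j.

Step by step this gives:
  u_1 = (1, -2, 0)
  u_2 = (-6/5, -3/5, -3)
  u_3 = (5/3, 5/6, -5/6)

Orthogonality check:
  u_2 · u_1 = 0 (should be 0)
  u_3 · u_1 = 0 (should be 0)
  u_3 · u_2 = 0 (should be 0)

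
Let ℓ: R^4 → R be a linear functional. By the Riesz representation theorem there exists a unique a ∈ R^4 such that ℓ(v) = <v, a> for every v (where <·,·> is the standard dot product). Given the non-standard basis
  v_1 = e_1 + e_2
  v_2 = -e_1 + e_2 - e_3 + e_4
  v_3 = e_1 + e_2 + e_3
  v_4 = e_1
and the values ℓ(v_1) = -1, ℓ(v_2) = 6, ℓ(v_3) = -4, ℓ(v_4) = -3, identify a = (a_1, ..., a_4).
a = (-3, 2, -3, -2)

Write a = (a_1, ..., a_4) in the standard basis. For each basis vector v_i, ℓ(v_i) = <v_i, a> is a linear equation in the a_j's. Collect the n equations into a matrix system V a = ℓ, where row i of V is v_i (expressed in the standard basis). Since V is invertible (lower-triangular with 1s on the diagonal, up to permutation), solve by back-substitution:
  V =
[[1, 1, 0, 0],
 [-1, 1, -1, 1],
 [1, 1, 1, 0],
 [1, 0, 0, 0]]
  V a = (-1, 6, -4, -3)
Solving gives a = (-3, 2, -3, -2).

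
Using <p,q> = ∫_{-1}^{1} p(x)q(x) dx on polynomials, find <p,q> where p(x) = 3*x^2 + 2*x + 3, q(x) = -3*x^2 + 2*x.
<p,q> = -104/15

Expand the product: p(x)·q(x) = -9*x^4 - 5*x^2 + 6*x.
∫_{-1}^{1} of each monomial x^k gives [2/(k+1) if k even, 0 if k odd]. Integrating term-by-term (or equivalently evaluating the antiderivative F(x) = -9*x^5/5 - 5*x^3/3 + 3*x^2 at the endpoints):
  F(1) − F(−1) = -7/15 − (97/15) = -104/15.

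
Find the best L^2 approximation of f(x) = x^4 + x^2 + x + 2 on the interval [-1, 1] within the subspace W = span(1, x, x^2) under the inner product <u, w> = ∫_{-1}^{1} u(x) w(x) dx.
g(x) = 13*x^2/7 + x + 67/35

The best approximation g ∈ W is the orthogonal projection of f onto W. Writing g = a_0 + a_1 x + a_2 x^2, the coefficients solve the normal equations G · a = b where
  G_{ij} = <φ_i, φ_j> and b_i = <f, φ_i>, with φ_0 = 1, φ_1 = x, φ_2 = x^2.
G =
  [2, 0, 2/3]
  [0, 2/3, 0]
  [2/3, 0, 2/5],
b = (76/15, 2/3, 212/105).
Solving gives a_0 = 67/35, a_1 = 1, a_2 = 13/7, so
  g(x) = 13*x^2/7 + x + 67/35.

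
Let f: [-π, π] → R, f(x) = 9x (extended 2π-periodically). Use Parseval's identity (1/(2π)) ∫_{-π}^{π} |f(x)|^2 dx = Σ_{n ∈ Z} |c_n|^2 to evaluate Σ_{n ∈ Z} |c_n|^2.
Σ |c_n|^2 = 27π^2

Expand and integrate term by term over [-π, π]:
  ∫ (9x)^2 dx = 81·(2π^3/3); ∫ 2·9·(0)·x dx = 0 (odd integrand); ∫ 0^2 dx = 0·2π.
So (1/(2π)) ∫_{-π}^{π} (9x)^2 dx = 81π^2/3 + 0 = 27π^2.
Parseval ⇒ Σ |c_n|^2 = 27π^2.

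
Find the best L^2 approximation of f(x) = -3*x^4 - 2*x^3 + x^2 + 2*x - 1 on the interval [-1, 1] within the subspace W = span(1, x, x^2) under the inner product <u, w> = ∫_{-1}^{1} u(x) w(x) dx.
g(x) = -11*x^2/7 + 4*x/5 - 26/35

The best approximation g ∈ W is the orthogonal projection of f onto W. Writing g = a_0 + a_1 x + a_2 x^2, the coefficients solve the normal equations G · a = b where
  G_{ij} = <φ_i, φ_j> and b_i = <f, φ_i>, with φ_0 = 1, φ_1 = x, φ_2 = x^2.
G =
  [2, 0, 2/3]
  [0, 2/3, 0]
  [2/3, 0, 2/5],
b = (-38/15, 8/15, -118/105).
Solving gives a_0 = -26/35, a_1 = 4/5, a_2 = -11/7, so
  g(x) = -11*x^2/7 + 4*x/5 - 26/35.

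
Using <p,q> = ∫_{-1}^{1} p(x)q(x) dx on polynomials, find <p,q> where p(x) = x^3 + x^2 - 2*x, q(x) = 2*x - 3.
<p,q> = -58/15

Expand the product: p(x)·q(x) = 2*x^4 - x^3 - 7*x^2 + 6*x.
∫_{-1}^{1} of each monomial x^k gives [2/(k+1) if k even, 0 if k odd]. Integrating term-by-term (or equivalently evaluating the antiderivative F(x) = 2*x^5/5 - x^4/4 - 7*x^3/3 + 3*x^2 at the endpoints):
  F(1) − F(−1) = 49/60 − (281/60) = -58/15.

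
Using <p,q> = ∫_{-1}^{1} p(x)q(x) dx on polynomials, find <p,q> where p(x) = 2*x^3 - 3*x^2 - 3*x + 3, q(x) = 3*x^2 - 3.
<p,q> = -48/5

Expand the product: p(x)·q(x) = 6*x^5 - 9*x^4 - 15*x^3 + 18*x^2 + 9*x - 9.
∫_{-1}^{1} of each monomial x^k gives [2/(k+1) if k even, 0 if k odd]. Integrating term-by-term (or equivalently evaluating the antiderivative F(x) = x^6 - 9*x^5/5 - 15*x^4/4 + 6*x^3 + 9*x^2/2 - 9*x at the endpoints):
  F(1) − F(−1) = -61/20 − (131/20) = -48/5.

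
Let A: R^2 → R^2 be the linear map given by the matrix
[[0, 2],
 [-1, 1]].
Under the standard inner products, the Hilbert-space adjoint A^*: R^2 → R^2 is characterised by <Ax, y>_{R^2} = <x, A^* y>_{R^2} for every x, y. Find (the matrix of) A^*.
A^* = A^T =
[[0, -1],
 [2, 1]]

For real matrices with standard dot products, the defining identity <Ax, y> = <x, A^* y> gives (Ax)^T y = x^T (A^*) y, i.e. x^T A^T y = x^T (A^*) y. Since this holds for all x, y, we must have A^* = A^T. Therefore
A^* =
[[0, -1],
 [2, 1]].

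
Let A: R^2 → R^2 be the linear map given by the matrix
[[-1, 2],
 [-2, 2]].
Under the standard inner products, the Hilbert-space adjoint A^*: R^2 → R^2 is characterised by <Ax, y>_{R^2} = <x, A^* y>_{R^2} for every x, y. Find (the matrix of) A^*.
A^* = A^T =
[[-1, -2],
 [2, 2]]

For real matrices with standard dot products, the defining identity <Ax, y> = <x, A^* y> gives (Ax)^T y = x^T (A^*) y, i.e. x^T A^T y = x^T (A^*) y. Since this holds for all x, y, we must have A^* = A^T. Therefore
A^* =
[[-1, -2],
 [2, 2]].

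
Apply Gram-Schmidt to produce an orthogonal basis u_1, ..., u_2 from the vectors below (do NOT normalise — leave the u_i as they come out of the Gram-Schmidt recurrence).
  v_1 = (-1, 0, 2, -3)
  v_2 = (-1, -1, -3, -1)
Orthogonal basis:
  u_1 = (-1, 0, 2, -3)
  u_2 = (-8/7, -1, -19/7, -10/7)

Apply the Gram-Schmidt recurrence
  u_1 = v_1
  u_i = v_i − Σ_{j<i} ((v_i · u_j) / (u_j · u_j)) · u_j.

Step by step this gives:
  u_1 = (-1, 0, 2, -3)
  u_2 = (-8/7, -1, -19/7, -10/7)

Orthogonality check:
  u_2 · u_1 = 0 (should be 0)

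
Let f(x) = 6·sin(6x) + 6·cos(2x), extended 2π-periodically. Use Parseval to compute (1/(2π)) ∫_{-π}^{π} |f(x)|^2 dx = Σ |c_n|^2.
Σ |c_n|^2 = 36

Expand |f|^2 and use orthogonality of {sin(nx), cos(mx)} on [-π, π]:
  ∫_{-π}^{π} sin(nx)^2 dx = π, ∫ cos(mx)^2 dx = π, and cross terms integrate to 0.
So ∫_{-π}^{π} f(x)^2 dx = 6^2 · π + 6^2 · π = (36 + 36)π.
Divide by 2π: (36 + 36)/2 = 36.
By Parseval, this equals Σ |c_n|^2.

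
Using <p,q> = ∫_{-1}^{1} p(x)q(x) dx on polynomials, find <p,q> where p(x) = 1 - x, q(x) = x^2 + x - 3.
<p,q> = -6

Expand the product: p(x)·q(x) = -x^3 + 4*x - 3.
∫_{-1}^{1} of each monomial x^k gives [2/(k+1) if k even, 0 if k odd]. Integrating term-by-term (or equivalently evaluating the antiderivative F(x) = -x^4/4 + 2*x^2 - 3*x at the endpoints):
  F(1) − F(−1) = -5/4 − (19/4) = -6.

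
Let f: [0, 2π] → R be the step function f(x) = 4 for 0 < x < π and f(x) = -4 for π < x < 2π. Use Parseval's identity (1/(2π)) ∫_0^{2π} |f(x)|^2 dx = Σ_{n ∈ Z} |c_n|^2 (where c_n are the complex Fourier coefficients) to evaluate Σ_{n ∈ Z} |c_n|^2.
Σ |c_n|^2 = 16

Parseval equates the L^2 energy of f (normalised by 1/(2π)) with the ℓ^2 sum of its Fourier coefficients: (1/(2π)) ∫_0^{2π} |f|^2 = Σ |c_n|^2.
Compute the left side: (1/(2π)) [∫_0^π 4^2 dx + ∫_π^{2π} (-4)^2 dx] = (1/(2π)) · (16π + 16π) = (16 + 16)/2 = 16.
So Σ_{n ∈ Z} |c_n|^2 = 16.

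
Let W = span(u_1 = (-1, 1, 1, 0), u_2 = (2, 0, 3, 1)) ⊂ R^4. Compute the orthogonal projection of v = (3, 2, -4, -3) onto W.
proj_W(v) = (17/41, -61/41, -127/41, -22/41)

Set up U = [u_1 | ... | u_2] ∈ R^(4×2). The projector onto W = col(U) is P = U (U^T U)^(-1) U^T.
Compute U^T U =
  [3, 1]
  [1, 14],
and U^T v = (-5, -9).
Solve U^T U · c = U^T v for the coefficients: c = (-61/41, -22/41). The projection is proj_W(v) = U c.
Check: (v - proj_W(v)) · u_1 = 0  (should be 0).
Check: (v - proj_W(v)) · u_2 = 0  (should be 0).
Result: proj_W(v) = (17/41, -61/41, -127/41, -22/41).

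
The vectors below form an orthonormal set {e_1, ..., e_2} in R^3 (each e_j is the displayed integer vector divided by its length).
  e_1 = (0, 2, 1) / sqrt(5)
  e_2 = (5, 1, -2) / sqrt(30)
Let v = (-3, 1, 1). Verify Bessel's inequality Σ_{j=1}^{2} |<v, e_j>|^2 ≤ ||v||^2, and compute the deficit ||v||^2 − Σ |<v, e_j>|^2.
Σ |<v, e_j>|^2 = 31/3; ||v||^2 = 11; deficit = 2/3

Write each e_j = u_j / sqrt(<u_j, u_j>) where u_j is the displayed integer vector. Then <v, e_j> = <v, u_j> / sqrt(<u_j, u_j>), so |<v, e_j>|^2 = <v, u_j>^2 / <u_j, u_j>.
Coefficients: <v, e_1> = 3/sqrt(5), <v, e_2> = -16/sqrt(30).
Square and sum: Σ |<v, e_j>|^2 = 31/3.
Compute ||v||^2 = v·v = 11.
Deficit = 11 − 31/3 = 2/3 ≥ 0, confirming Bessel's inequality. (The deficit equals ||v − Σ <v,e_j> e_j||^2, the squared distance from v to span{e_j}.)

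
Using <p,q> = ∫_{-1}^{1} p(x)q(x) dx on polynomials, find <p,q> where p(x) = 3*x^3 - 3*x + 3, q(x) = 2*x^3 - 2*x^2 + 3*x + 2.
<p,q> = 172/35

Expand the product: p(x)·q(x) = 6*x^6 - 6*x^5 + 3*x^4 + 18*x^3 - 15*x^2 + 3*x + 6.
∫_{-1}^{1} of each monomial x^k gives [2/(k+1) if k even, 0 if k odd]. Integrating term-by-term (or equivalently evaluating the antiderivative F(x) = 6*x^7/7 - x^6 + 3*x^5/5 + 9*x^4/2 - 5*x^3 + 3*x^2/2 + 6*x at the endpoints):
  F(1) − F(−1) = 261/35 − (89/35) = 172/35.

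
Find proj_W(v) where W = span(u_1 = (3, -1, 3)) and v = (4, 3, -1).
proj_W(v) = (18/19, -6/19, 18/19)

Set up U = [u_1 | ... | u_1] ∈ R^(3×1). The projector onto W = col(U) is P = U (U^T U)^(-1) U^T.
Compute U^T U =
  [19],
and U^T v = (6).
Solve U^T U · c = U^T v for the coefficients: c = (6/19). The projection is proj_W(v) = U c.
Check: (v - proj_W(v)) · u_1 = 0  (should be 0).
Result: proj_W(v) = (18/19, -6/19, 18/19).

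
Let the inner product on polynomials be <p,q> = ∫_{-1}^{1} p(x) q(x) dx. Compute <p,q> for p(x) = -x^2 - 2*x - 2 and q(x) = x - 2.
<p,q> = 8

Expand the product: p(x)·q(x) = -x^3 + 2*x + 4.
∫_{-1}^{1} of each monomial x^k gives [2/(k+1) if k even, 0 if k odd]. Integrating term-by-term (or equivalently evaluating the antiderivative F(x) = -x^4/4 + x^2 + 4*x at the endpoints):
  F(1) − F(−1) = 19/4 − (-13/4) = 8.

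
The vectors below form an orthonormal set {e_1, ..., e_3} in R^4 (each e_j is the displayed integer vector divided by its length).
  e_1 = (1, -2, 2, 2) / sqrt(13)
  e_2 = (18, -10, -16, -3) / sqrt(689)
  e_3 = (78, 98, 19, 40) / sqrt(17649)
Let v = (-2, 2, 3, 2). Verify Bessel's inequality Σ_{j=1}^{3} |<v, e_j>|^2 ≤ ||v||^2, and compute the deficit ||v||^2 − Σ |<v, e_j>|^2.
Σ |<v, e_j>|^2 = 761/37; ||v||^2 = 21; deficit = 16/37

Write each e_j = u_j / sqrt(<u_j, u_j>) where u_j is the displayed integer vector. Then <v, e_j> = <v, u_j> / sqrt(<u_j, u_j>), so |<v, e_j>|^2 = <v, u_j>^2 / <u_j, u_j>.
Coefficients: <v, e_1> = 4/sqrt(13), <v, e_2> = -110/sqrt(689), <v, e_3> = 177/sqrt(17649).
Square and sum: Σ |<v, e_j>|^2 = 761/37.
Compute ||v||^2 = v·v = 21.
Deficit = 21 − 761/37 = 16/37 ≥ 0, confirming Bessel's inequality. (The deficit equals ||v − Σ <v,e_j> e_j||^2, the squared distance from v to span{e_j}.)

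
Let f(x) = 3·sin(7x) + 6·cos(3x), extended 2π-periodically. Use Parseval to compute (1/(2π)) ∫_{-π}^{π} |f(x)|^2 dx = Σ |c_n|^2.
Σ |c_n|^2 = 45/2

Expand |f|^2 and use orthogonality of {sin(nx), cos(mx)} on [-π, π]:
  ∫_{-π}^{π} sin(nx)^2 dx = π, ∫ cos(mx)^2 dx = π, and cross terms integrate to 0.
So ∫_{-π}^{π} f(x)^2 dx = 3^2 · π + 6^2 · π = (9 + 36)π.
Divide by 2π: (9 + 36)/2 = 45/2.
By Parseval, this equals Σ |c_n|^2.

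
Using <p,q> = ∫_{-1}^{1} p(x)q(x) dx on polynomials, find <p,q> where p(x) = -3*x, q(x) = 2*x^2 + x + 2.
<p,q> = -2

Expand the product: p(x)·q(x) = -6*x^3 - 3*x^2 - 6*x.
∫_{-1}^{1} of each monomial x^k gives [2/(k+1) if k even, 0 if k odd]. Integrating term-by-term (or equivalently evaluating the antiderivative F(x) = -3*x^4/2 - x^3 - 3*x^2 at the endpoints):
  F(1) − F(−1) = -11/2 − (-7/2) = -2.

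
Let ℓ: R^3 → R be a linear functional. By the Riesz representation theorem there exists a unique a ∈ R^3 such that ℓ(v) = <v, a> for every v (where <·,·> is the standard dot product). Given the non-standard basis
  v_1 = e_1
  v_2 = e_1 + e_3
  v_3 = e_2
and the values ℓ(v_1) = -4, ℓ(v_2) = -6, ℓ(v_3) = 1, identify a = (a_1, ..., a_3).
a = (-4, 1, -2)

Write a = (a_1, ..., a_3) in the standard basis. For each basis vector v_i, ℓ(v_i) = <v_i, a> is a linear equation in the a_j's. Collect the n equations into a matrix system V a = ℓ, where row i of V is v_i (expressed in the standard basis). Since V is invertible (lower-triangular with 1s on the diagonal, up to permutation), solve by back-substitution:
  V =
[[1, 0, 0],
 [1, 0, 1],
 [0, 1, 0]]
  V a = (-4, -6, 1)
Solving gives a = (-4, 1, -2).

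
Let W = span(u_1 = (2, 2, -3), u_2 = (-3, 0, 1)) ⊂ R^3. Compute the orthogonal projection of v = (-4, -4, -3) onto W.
proj_W(v) = (-248/89, 22/89, 57/89)

Set up U = [u_1 | ... | u_2] ∈ R^(3×2). The projector onto W = col(U) is P = U (U^T U)^(-1) U^T.
Compute U^T U =
  [17, -9]
  [-9, 10],
and U^T v = (-7, 9).
Solve U^T U · c = U^T v for the coefficients: c = (11/89, 90/89). The projection is proj_W(v) = U c.
Check: (v - proj_W(v)) · u_1 = 0  (should be 0).
Check: (v - proj_W(v)) · u_2 = 0  (should be 0).
Result: proj_W(v) = (-248/89, 22/89, 57/89).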